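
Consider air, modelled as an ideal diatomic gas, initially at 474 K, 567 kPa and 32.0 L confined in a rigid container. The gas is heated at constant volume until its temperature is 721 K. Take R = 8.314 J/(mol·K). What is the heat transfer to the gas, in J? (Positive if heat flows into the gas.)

n = P₁V₁/(RT₁) = 567×32.0/(8.314×474) = 4.60 mol.
Isochoric: V stays 32.0 L; P/T = const ⇒ T₂ = 721 K, P₂ = 862 kPa.
W = 0 (no volume change).
ΔU = nCvΔT = 4.60×20.8×(721−474) = 23600 J.
Q = ΔU = 23600 J.

23600 J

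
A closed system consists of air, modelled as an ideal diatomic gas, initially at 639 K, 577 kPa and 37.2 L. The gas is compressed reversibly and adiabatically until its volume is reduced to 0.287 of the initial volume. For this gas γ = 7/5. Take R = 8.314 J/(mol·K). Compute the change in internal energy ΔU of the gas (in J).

n = P₁V₁/(RT₁) = 577×37.2/(8.314×639) = 4.04 mol.
Adiabatic: TV^(γ−1) = const ⇒ T₂ = 639×(3.48)^0.400 = 1050 K; PV^γ = const ⇒ P₂ = 3310 kPa.
For an ideal gas ΔU = nCvΔT with Cv = (5/2)R = 20.8 J/(mol·K).
ΔU = 4.04×20.8×(1050−639) = 34700 J.

34700 J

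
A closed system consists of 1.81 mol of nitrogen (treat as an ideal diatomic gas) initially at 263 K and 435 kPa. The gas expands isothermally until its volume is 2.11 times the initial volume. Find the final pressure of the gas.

206 kPa

V₁ = nRT₁/P₁ = 1.81×8.314×263/435 = 9.10 L.
Isothermal: T stays 263 K; PV = const ⇒ V₂ = 19.2 L, P₂ = 206 kPa.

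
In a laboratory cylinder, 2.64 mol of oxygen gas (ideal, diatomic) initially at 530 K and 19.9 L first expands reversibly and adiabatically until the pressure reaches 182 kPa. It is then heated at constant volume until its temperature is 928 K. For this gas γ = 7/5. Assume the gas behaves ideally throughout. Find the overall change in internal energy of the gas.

21800 J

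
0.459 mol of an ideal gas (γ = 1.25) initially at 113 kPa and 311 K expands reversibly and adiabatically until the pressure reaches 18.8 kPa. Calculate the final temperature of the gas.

217 K

V₁ = nRT₁/P₁ = 0.459×8.314×311/113 = 10.5 L.
Adiabatic: T₂/T₁ = (P₂/P₁)^((γ−1)/γ) ⇒ T₂ = 311×(0.166)^0.200 = 217 K; V₂ = 44.1 L.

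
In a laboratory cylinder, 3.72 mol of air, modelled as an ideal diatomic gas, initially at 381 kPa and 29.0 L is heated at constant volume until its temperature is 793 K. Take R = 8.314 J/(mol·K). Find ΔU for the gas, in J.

33700 J

T₁ = P₁V₁/(nR) = 381×29.0/(3.72×8.314) = 357 K.
Isochoric: V stays 29.0 L; P/T = const ⇒ T₂ = 793 K, P₂ = 846 kPa.
For an ideal gas ΔU = nCvΔT with Cv = (5/2)R = 20.8 J/(mol·K).
ΔU = 3.72×20.8×(793−357) = 33700 J.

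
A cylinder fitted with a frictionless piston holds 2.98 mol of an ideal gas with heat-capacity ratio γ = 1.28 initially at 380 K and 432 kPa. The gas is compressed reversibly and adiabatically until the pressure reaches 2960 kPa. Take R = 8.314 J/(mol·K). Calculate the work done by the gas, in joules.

-17600 J

V₁ = nRT₁/P₁ = 2.98×8.314×380/432 = 21.8 L.
Adiabatic: T₂/T₁ = (P₂/P₁)^((γ−1)/γ) ⇒ T₂ = 380×(6.85)^0.219 = 579 K; V₂ = 4.85 L.
ΔU = nCvΔT = 2.98×29.7×(579−380) = 17600 J.
Q = 0 for an adiabatic process, so W = −ΔU = -17600 J.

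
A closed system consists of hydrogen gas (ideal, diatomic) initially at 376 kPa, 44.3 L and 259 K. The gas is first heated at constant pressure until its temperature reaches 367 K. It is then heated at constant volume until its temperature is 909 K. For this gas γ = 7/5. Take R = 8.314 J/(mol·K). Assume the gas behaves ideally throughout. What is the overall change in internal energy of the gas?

105000 J

n = P₁V₁/(RT₁) = 376×44.3/(8.314×259) = 7.74 mol.
Step 1 — Isobaric: P stays 376 kPa; V/T = const ⇒ T₂ = 367 K, V₂ = 62.8 L.
W = PΔV = 376×(62.8−44.3) kPa·L = 6950 J.
ΔU = nCvΔT = 7.74×20.8×(367−259) = 17400 J.
Q = ΔU + W = nCpΔT = 24300 J.
State after step 1: P = 376 kPa, V = 62.8 L, T = 367 K.
Step 2 — Isochoric: V stays 62.8 L; P/T = const ⇒ T₂ = 909 K, P₂ = 931 kPa.
W = 0 (no volume change).
ΔU = nCvΔT = 7.74×20.8×(909−367) = 87100 J.
Q = ΔU = 87100 J.
Net over both steps: W = 6950 J, Q = 111000 J, ΔU = 105000 J.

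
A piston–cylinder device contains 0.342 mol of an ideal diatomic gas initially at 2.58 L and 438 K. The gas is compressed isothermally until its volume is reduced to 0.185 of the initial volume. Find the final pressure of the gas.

P₁ = nRT₁/V₁ = 0.342×8.314×438/2.58 = 483 kPa.
Isothermal: T stays 438 K; PV = const ⇒ V₂ = 0.477 L, P₂ = 2610 kPa.

2610 kPa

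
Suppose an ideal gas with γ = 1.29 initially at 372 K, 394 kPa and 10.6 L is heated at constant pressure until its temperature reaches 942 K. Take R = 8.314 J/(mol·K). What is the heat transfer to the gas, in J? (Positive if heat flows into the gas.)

n = P₁V₁/(RT₁) = 394×10.6/(8.314×372) = 1.35 mol.
Isobaric: P stays 394 kPa; V/T = const ⇒ T₂ = 942 K, V₂ = 26.8 L.
W = PΔV = 394×(26.8−10.6) kPa·L = 6400 J.
ΔU = nCvΔT = 1.35×28.7×(942−372) = 22100 J.
Q = ΔU + W = nCpΔT = 28500 J.

28500 J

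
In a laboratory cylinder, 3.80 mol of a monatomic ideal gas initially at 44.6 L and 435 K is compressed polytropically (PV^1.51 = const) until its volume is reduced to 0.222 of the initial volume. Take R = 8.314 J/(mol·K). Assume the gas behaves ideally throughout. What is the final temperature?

P₁ = nRT₁/V₁ = 3.80×8.314×435/44.6 = 308 kPa.
Polytropic n=1.51: T₂ = T₁(V₁/V₂)^(n−1) = 435×(4.50)^0.51 = 937 K; P₂ = P₁(V₁/V₂)^n = 2990 kPa.

937 K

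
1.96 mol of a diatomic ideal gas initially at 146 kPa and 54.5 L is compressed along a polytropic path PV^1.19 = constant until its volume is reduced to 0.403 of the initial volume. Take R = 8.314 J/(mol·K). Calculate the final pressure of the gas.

431 kPa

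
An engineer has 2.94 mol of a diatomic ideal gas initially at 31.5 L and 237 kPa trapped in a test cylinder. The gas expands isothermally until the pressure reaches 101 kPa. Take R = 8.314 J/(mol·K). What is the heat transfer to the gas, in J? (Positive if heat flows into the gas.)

6370 J

T₁ = P₁V₁/(nR) = 237×31.5/(2.94×8.314) = 305 K.
Isothermal: T stays 305 K; PV = const ⇒ V₂ = 73.9 L, P₂ = 101 kPa.
ΔU = 0 (ideal gas, T constant).
W = nRT ln(V₂/V₁) = 2.94×8.314×305×ln(2.35) = 6370 J.
Q = ΔU + W = 6370 J.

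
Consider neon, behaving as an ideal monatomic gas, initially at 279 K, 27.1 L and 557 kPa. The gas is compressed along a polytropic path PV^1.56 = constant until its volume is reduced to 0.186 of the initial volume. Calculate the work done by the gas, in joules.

n = P₁V₁/(RT₁) = 557×27.1/(8.314×279) = 6.51 mol.
Polytropic n=1.56: T₂ = T₁(V₁/V₂)^(n−1) = 279×(5.38)^0.56 = 716 K; P₂ = P₁(V₁/V₂)^n = 7680 kPa.
W = (P₁V₁−P₂V₂)/(n−1) = (557×27.1−7680×5.04)/0.56 = -42200 J.

-42200 J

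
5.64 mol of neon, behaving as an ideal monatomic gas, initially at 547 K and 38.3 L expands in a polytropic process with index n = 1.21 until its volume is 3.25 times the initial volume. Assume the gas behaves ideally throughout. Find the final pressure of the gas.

161 kPa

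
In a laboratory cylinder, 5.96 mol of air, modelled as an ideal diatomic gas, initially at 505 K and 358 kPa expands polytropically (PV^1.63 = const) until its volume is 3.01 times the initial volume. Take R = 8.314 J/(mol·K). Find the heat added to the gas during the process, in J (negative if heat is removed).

-11400 J

V₁ = nRT₁/P₁ = 5.96×8.314×505/358 = 69.9 L.
Polytropic n=1.63: T₂ = T₁(V₁/V₂)^(n−1) = 505×(0.332)^0.63 = 252 K; P₂ = P₁(V₁/V₂)^n = 59.4 kPa.
W = (P₁V₁−P₂V₂)/(n−1) = (358×69.9−59.4×210)/0.63 = 19900 J.
ΔU = nCvΔT = 5.96×20.8×(252−505) = -31300 J.
Q = ΔU + W = -11400 J.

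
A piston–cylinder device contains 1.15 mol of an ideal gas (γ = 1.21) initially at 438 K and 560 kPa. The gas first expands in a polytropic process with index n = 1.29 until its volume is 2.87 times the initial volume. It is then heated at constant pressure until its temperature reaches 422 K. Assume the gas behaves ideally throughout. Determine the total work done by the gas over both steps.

V₁ = nRT₁/P₁ = 1.15×8.314×438/560 = 7.48 L.
Step 1 — Polytropic n=1.29: T₂ = T₁(V₁/V₂)^(n−1) = 438×(0.348)^0.29 = 323 K; P₂ = P₁(V₁/V₂)^n = 144 kPa.
W = (P₁V₁−P₂V₂)/(n−1) = (560×7.48−144×21.5)/0.29 = 3800 J.
ΔU = nCvΔT = 1.15×39.6×(323−438) = -5250 J.
Q = ΔU + W = -1450 J.
State after step 1: P = 144 kPa, V = 21.5 L, T = 323 K.
Step 2 — Isobaric: P stays 144 kPa; V/T = const ⇒ T₂ = 422 K, V₂ = 28.1 L.
W = PΔV = 144×(28.1−21.5) kPa·L = 950 J.
ΔU = nCvΔT = 1.15×39.6×(422−323) = 4520 J.
Q = ΔU + W = nCpΔT = 5470 J.
Net over both steps: W = 4750 J, Q = 4030 J, ΔU = -728 J.

4750 J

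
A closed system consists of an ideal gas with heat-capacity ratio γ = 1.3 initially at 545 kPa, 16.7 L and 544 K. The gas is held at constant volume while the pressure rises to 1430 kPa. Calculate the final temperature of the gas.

1430 K

Isochoric: V stays 16.7 L; P/T = const ⇒ T₂ = 1430 K, P₂ = 1430 kPa.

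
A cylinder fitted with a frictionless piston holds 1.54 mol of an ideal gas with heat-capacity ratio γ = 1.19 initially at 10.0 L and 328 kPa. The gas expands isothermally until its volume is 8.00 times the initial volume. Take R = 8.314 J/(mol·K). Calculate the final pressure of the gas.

41.0 kPa

T₁ = P₁V₁/(nR) = 328×10.0/(1.54×8.314) = 256 K.
Isothermal: T stays 256 K; PV = const ⇒ V₂ = 80.0 L, P₂ = 41.0 kPa.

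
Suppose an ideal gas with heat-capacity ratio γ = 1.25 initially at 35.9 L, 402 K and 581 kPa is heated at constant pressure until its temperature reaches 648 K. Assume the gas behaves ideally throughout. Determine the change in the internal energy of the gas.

51100 J

n = P₁V₁/(RT₁) = 581×35.9/(8.314×402) = 6.24 mol.
Isobaric: P stays 581 kPa; V/T = const ⇒ T₂ = 648 K, V₂ = 57.9 L.
For an ideal gas ΔU = nCvΔT with Cv = R/(γ−1) = 33.3 J/(mol·K).
ΔU = 6.24×33.3×(648−402) = 51100 J.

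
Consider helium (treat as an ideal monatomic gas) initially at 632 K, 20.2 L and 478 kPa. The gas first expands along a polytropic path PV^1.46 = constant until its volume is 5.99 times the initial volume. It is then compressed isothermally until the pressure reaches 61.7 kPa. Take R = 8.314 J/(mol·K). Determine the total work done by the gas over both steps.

9380 J

n = P₁V₁/(RT₁) = 478×20.2/(8.314×632) = 1.84 mol.
Step 1 — Polytropic n=1.46: T₂ = T₁(V₁/V₂)^(n−1) = 632×(0.167)^0.46 = 277 K; P₂ = P₁(V₁/V₂)^n = 35.0 kPa.
W = (P₁V₁−P₂V₂)/(n−1) = (478×20.2−35.0×121)/0.46 = 11800 J.
ΔU = nCvΔT = 1.84×12.5×(277−632) = -8130 J.
Q = ΔU + W = 3650 J.
State after step 1: P = 35.0 kPa, V = 121 L, T = 277 K.
Step 2 — Isothermal: T stays 277 K; PV = const ⇒ V₂ = 68.7 L, P₂ = 61.7 kPa.
ΔU = 0 (ideal gas, T constant).
W = nRT ln(V₂/V₁) = 1.84×8.314×277×ln(0.568) = -2400 J.
Q = ΔU + W = -2400 J.
Net over both steps: W = 9380 J, Q = 1250 J, ΔU = -8130 J.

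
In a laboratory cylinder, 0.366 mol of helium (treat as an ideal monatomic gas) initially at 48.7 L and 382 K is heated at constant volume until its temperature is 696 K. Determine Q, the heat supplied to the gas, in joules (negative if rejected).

1430 J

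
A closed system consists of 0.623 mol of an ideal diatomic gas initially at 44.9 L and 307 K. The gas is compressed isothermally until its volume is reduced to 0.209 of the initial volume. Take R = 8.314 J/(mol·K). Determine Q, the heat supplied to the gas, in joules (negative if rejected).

-2490 J

P₁ = nRT₁/V₁ = 0.623×8.314×307/44.9 = 35.4 kPa.
Isothermal: T stays 307 K; PV = const ⇒ V₂ = 9.38 L, P₂ = 169 kPa.
ΔU = 0 (ideal gas, T constant).
W = nRT ln(V₂/V₁) = 0.623×8.314×307×ln(0.209) = -2490 J.
Q = ΔU + W = -2490 J.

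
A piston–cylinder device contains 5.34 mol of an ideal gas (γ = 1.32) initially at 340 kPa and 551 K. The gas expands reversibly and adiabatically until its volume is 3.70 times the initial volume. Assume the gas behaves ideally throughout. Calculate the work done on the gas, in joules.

V₁ = nRT₁/P₁ = 5.34×8.314×551/340 = 71.9 L.
Adiabatic: TV^(γ−1) = const ⇒ T₂ = 551×(0.270)^0.320 = 363 K; PV^γ = const ⇒ P₂ = 60.5 kPa.
ΔU = nCvΔT = 5.34×26.0×(363−551) = -26200 J.
Q = 0 for an adiabatic process, so W = −ΔU = 26200 J.
Work done on the gas = −W_by = -26200 J.

-26200 J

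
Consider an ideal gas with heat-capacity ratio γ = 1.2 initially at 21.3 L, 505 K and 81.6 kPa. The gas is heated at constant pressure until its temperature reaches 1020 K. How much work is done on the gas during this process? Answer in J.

-1770 J

n = P₁V₁/(RT₁) = 81.6×21.3/(8.314×505) = 0.414 mol.
Isobaric: P stays 81.6 kPa; V/T = const ⇒ T₂ = 1020 K, V₂ = 43.0 L.
W = PΔV = 81.6×(43.0−21.3) kPa·L = 1770 J.
Work done on the gas = −W_by = -1770 J.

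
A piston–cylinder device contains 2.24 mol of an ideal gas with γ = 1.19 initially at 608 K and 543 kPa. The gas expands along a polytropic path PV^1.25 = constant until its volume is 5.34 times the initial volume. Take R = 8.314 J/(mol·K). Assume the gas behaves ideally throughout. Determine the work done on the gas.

V₁ = nRT₁/P₁ = 2.24×8.314×608/543 = 20.9 L.
Polytropic n=1.25: T₂ = T₁(V₁/V₂)^(n−1) = 608×(0.187)^0.25 = 400 K; P₂ = P₁(V₁/V₂)^n = 66.9 kPa.
W = (P₁V₁−P₂V₂)/(n−1) = (543×20.9−66.9×111)/0.25 = 15500 J.
Work done on the gas = −W_by = -15500 J.

-15500 J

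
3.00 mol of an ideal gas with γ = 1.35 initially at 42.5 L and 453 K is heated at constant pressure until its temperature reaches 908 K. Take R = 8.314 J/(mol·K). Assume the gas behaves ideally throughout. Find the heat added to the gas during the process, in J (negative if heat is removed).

43800 J

P₁ = nRT₁/V₁ = 3.00×8.314×453/42.5 = 266 kPa.
Isobaric: P stays 266 kPa; V/T = const ⇒ T₂ = 908 K, V₂ = 85.2 L.
W = PΔV = 266×(85.2−42.5) kPa·L = 11300 J.
ΔU = nCvΔT = 3.00×23.8×(908−453) = 32400 J.
Q = ΔU + W = nCpΔT = 43800 J.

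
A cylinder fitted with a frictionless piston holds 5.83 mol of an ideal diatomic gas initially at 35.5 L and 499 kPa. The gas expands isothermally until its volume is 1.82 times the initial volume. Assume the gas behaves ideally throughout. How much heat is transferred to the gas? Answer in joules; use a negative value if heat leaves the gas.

10600 J

T₁ = P₁V₁/(nR) = 499×35.5/(5.83×8.314) = 365 K.
Isothermal: T stays 365 K; PV = const ⇒ V₂ = 64.6 L, P₂ = 274 kPa.
ΔU = 0 (ideal gas, T constant).
W = nRT ln(V₂/V₁) = 5.83×8.314×365×ln(1.82) = 10600 J.
Q = ΔU + W = 10600 J.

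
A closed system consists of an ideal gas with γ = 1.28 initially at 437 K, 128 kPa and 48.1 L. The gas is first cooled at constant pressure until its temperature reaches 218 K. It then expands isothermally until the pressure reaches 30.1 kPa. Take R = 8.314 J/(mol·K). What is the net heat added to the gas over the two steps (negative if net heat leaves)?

n = P₁V₁/(RT₁) = 128×48.1/(8.314×437) = 1.69 mol.
Step 1 — Isobaric: P stays 128 kPa; V/T = const ⇒ T₂ = 218 K, V₂ = 24.0 L.
W = PΔV = 128×(24.0−48.1) kPa·L = -3090 J.
ΔU = nCvΔT = 1.69×29.7×(218−437) = -11000 J.
Q = ΔU + W = nCpΔT = -14100 J.
State after step 1: P = 128 kPa, V = 24.0 L, T = 218 K.
Step 2 — Isothermal: T stays 218 K; PV = const ⇒ V₂ = 102 L, P₂ = 30.1 kPa.
ΔU = 0 (ideal gas, T constant).
W = nRT ln(V₂/V₁) = 1.69×8.314×218×ln(4.25) = 4450 J.
Q = ΔU + W = 4450 J.
Net over both steps: W = 1360 J, Q = -9660 J, ΔU = -11000 J.

-9660 J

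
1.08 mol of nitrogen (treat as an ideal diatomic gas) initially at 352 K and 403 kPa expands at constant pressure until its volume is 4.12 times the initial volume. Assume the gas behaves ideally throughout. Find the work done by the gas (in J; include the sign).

9860 J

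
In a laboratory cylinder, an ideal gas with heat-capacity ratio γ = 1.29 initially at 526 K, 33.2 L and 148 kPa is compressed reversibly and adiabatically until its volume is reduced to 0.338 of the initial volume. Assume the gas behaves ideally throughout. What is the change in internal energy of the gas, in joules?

n = P₁V₁/(RT₁) = 148×33.2/(8.314×526) = 1.12 mol.
Adiabatic: TV^(γ−1) = const ⇒ T₂ = 526×(2.96)^0.290 = 720 K; PV^γ = const ⇒ P₂ = 600 kPa.
For an ideal gas ΔU = nCvΔT with Cv = R/(γ−1) = 28.7 J/(mol·K).
ΔU = 1.12×28.7×(720−526) = 6260 J.

6260 J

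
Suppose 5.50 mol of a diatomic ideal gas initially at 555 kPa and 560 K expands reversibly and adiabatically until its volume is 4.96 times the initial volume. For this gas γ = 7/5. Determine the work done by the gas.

30300 J

V₁ = nRT₁/P₁ = 5.50×8.314×560/555 = 46.1 L.
Adiabatic: TV^(γ−1) = const ⇒ T₂ = 560×(0.202)^0.400 = 295 K; PV^γ = const ⇒ P₂ = 59.0 kPa.
ΔU = nCvΔT = 5.50×20.8×(295−560) = -30300 J.
Q = 0 for an adiabatic process, so W = −ΔU = 30300 J.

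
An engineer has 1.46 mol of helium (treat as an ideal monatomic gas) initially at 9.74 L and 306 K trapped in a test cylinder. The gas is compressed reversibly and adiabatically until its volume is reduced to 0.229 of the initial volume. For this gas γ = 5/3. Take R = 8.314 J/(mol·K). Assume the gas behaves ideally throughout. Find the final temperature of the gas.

P₁ = nRT₁/V₁ = 1.46×8.314×306/9.74 = 381 kPa.
Adiabatic: TV^(γ−1) = const ⇒ T₂ = 306×(4.37)^0.667 = 818 K; PV^γ = const ⇒ P₂ = 4450 kPa.

818 K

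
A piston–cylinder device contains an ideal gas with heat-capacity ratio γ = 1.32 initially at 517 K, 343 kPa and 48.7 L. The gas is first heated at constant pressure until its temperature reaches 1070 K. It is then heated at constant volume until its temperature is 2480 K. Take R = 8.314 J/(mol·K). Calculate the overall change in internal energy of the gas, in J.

n = P₁V₁/(RT₁) = 343×48.7/(8.314×517) = 3.89 mol.
Step 1 — Isobaric: P stays 343 kPa; V/T = const ⇒ T₂ = 1070 K, V₂ = 101 L.
W = PΔV = 343×(101−48.7) kPa·L = 17900 J.
ΔU = nCvΔT = 3.89×26.0×(1070−517) = 55800 J.
Q = ΔU + W = nCpΔT = 73700 J.
State after step 1: P = 343 kPa, V = 101 L, T = 1070 K.
Step 2 — Isochoric: V stays 101 L; P/T = const ⇒ T₂ = 2480 K, P₂ = 795 kPa.
W = 0 (no volume change).
ΔU = nCvΔT = 3.89×26.0×(2480−1070) = 142000 J.
Q = ΔU = 142000 J.
Net over both steps: W = 17900 J, Q = 216000 J, ΔU = 198000 J.

198000 J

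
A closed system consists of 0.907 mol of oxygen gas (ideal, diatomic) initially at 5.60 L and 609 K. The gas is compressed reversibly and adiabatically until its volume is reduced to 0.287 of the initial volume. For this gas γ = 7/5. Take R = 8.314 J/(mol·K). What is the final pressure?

4710 kPa

P₁ = nRT₁/V₁ = 0.907×8.314×609/5.60 = 820 kPa.
Adiabatic: TV^(γ−1) = const ⇒ T₂ = 609×(3.48)^0.400 = 1000 K; PV^γ = const ⇒ P₂ = 4710 kPa.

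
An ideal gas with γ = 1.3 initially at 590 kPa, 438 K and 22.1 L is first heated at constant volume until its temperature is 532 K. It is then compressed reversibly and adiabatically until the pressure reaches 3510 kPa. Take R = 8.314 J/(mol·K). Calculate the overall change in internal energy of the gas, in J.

32700 J

n = P₁V₁/(RT₁) = 590×22.1/(8.314×438) = 3.58 mol.
Step 1 — Isochoric: V stays 22.1 L; P/T = const ⇒ T₂ = 532 K, P₂ = 717 kPa.
W = 0 (no volume change).
ΔU = nCvΔT = 3.58×27.7×(532−438) = 9330 J.
Q = ΔU = 9330 J.
State after step 1: P = 717 kPa, V = 22.1 L, T = 532 K.
Step 2 — Adiabatic: T₂/T₁ = (P₂/P₁)^((γ−1)/γ) ⇒ T₂ = 532×(4.90)^0.231 = 768 K; V₂ = 6.51 L.
ΔU = nCvΔT = 3.58×27.7×(768−532) = 23400 J.
Q = 0 for an adiabatic process, so W = −ΔU = -23400 J.
Net over both steps: W = -23400 J, Q = 9330 J, ΔU = 32700 J.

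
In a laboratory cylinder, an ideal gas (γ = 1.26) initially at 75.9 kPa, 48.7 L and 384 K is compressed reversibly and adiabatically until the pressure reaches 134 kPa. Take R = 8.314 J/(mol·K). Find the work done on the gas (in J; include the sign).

n = P₁V₁/(RT₁) = 75.9×48.7/(8.314×384) = 1.16 mol.
Adiabatic: T₂/T₁ = (P₂/P₁)^((γ−1)/γ) ⇒ T₂ = 384×(1.77)^0.206 = 432 K; V₂ = 31.0 L.
ΔU = nCvΔT = 1.16×32.0×(432−384) = 1770 J.
Q = 0 for an adiabatic process, so W = −ΔU = -1770 J.
Work done on the gas = −W_by = 1770 J.

1770 J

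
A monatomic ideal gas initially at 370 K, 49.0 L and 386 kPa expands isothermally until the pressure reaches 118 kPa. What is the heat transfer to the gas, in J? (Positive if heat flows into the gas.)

22400 J

n = P₁V₁/(RT₁) = 386×49.0/(8.314×370) = 6.15 mol.
Isothermal: T stays 370 K; PV = const ⇒ V₂ = 160 L, P₂ = 118 kPa.
ΔU = 0 (ideal gas, T constant).
W = nRT ln(V₂/V₁) = 6.15×8.314×370×ln(3.27) = 22400 J.
Q = ΔU + W = 22400 J.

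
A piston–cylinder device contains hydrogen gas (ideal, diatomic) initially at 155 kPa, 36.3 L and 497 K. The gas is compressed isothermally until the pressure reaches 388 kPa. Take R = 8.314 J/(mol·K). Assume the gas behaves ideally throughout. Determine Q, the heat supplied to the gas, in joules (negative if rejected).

-5160 J

n = P₁V₁/(RT₁) = 155×36.3/(8.314×497) = 1.36 mol.
Isothermal: T stays 497 K; PV = const ⇒ V₂ = 14.5 L, P₂ = 388 kPa.
ΔU = 0 (ideal gas, T constant).
W = nRT ln(V₂/V₁) = 1.36×8.314×497×ln(0.399) = -5160 J.
Q = ΔU + W = -5160 J.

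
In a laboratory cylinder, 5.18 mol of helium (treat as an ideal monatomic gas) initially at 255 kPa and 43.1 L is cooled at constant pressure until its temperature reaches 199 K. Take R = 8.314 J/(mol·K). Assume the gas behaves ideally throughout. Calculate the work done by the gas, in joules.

T₁ = P₁V₁/(nR) = 255×43.1/(5.18×8.314) = 255 K.
Isobaric: P stays 255 kPa; V/T = const ⇒ T₂ = 199 K, V₂ = 33.6 L.
W = PΔV = 255×(33.6−43.1) kPa·L = -2420 J.

-2420 J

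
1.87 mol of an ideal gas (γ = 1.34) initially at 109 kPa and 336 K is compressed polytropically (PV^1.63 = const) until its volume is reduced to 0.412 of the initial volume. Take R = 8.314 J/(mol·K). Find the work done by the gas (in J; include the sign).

V₁ = nRT₁/P₁ = 1.87×8.314×336/109 = 47.9 L.
Polytropic n=1.63: T₂ = T₁(V₁/V₂)^(n−1) = 336×(2.43)^0.63 = 587 K; P₂ = P₁(V₁/V₂)^n = 463 kPa.
W = (P₁V₁−P₂V₂)/(n−1) = (109×47.9−463×19.7)/0.63 = -6200 J.

-6200 J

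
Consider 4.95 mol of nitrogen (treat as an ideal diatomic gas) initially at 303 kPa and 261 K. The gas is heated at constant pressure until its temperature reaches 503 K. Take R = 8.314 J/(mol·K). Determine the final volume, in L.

68.3 L

V₁ = nRT₁/P₁ = 4.95×8.314×261/303 = 35.4 L.
Isobaric: P stays 303 kPa; V/T = const ⇒ T₂ = 503 K, V₂ = 68.3 L.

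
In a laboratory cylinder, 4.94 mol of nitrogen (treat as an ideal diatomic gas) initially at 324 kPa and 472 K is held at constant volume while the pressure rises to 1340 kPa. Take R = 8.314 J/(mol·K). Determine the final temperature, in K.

V₁ = nRT₁/P₁ = 4.94×8.314×472/324 = 59.8 L.
Isochoric: V stays 59.8 L; P/T = const ⇒ T₂ = 1950 K, P₂ = 1340 kPa.

1950 K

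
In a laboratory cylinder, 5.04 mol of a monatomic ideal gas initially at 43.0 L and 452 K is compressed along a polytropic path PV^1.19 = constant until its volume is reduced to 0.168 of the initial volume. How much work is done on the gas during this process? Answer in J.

40200 J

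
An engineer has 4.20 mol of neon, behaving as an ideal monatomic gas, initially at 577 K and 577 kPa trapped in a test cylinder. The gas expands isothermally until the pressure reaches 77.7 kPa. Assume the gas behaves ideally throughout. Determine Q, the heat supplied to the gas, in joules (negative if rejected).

V₁ = nRT₁/P₁ = 4.20×8.314×577/577 = 34.9 L.
Isothermal: T stays 577 K; PV = const ⇒ V₂ = 259 L, P₂ = 77.7 kPa.
ΔU = 0 (ideal gas, T constant).
W = nRT ln(V₂/V₁) = 4.20×8.314×577×ln(7.43) = 40400 J.
Q = ΔU + W = 40400 J.

40400 J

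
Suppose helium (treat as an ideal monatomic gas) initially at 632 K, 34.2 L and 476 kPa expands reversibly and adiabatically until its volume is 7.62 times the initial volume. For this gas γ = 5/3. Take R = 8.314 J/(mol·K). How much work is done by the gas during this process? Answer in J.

n = P₁V₁/(RT₁) = 476×34.2/(8.314×632) = 3.10 mol.
Adiabatic: TV^(γ−1) = const ⇒ T₂ = 632×(0.131)^0.667 = 163 K; PV^γ = const ⇒ P₂ = 16.1 kPa.
ΔU = nCvΔT = 3.10×12.5×(163−632) = -18100 J.
Q = 0 for an adiabatic process, so W = −ΔU = 18100 J.

18100 J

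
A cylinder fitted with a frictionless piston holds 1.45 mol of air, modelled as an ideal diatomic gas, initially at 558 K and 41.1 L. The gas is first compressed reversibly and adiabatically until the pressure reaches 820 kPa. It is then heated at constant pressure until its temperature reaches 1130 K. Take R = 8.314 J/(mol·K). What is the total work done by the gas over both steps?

-6870 J

P₁ = nRT₁/V₁ = 1.45×8.314×558/41.1 = 164 kPa.
Step 1 — Adiabatic: T₂/T₁ = (P₂/P₁)^((γ−1)/γ) ⇒ T₂ = 558×(5.01)^0.286 = 884 K; V₂ = 13.0 L.
ΔU = nCvΔT = 1.45×20.8×(884−558) = 9830 J.
Q = 0 for an adiabatic process, so W = −ΔU = -9830 J.
State after step 1: P = 820 kPa, V = 13.0 L, T = 884 K.
Step 2 — Isobaric: P stays 820 kPa; V/T = const ⇒ T₂ = 1130 K, V₂ = 16.6 L.
W = PΔV = 820×(16.6−13.0) kPa·L = 2960 J.
ΔU = nCvΔT = 1.45×20.8×(1130−884) = 7410 J.
Q = ΔU + W = nCpΔT = 10400 J.
Net over both steps: W = -6870 J, Q = 10400 J, ΔU = 17200 J.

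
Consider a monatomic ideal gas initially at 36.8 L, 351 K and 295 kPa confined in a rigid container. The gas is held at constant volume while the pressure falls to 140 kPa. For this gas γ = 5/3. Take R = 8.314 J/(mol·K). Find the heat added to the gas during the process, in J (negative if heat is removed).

-8560 J

n = P₁V₁/(RT₁) = 295×36.8/(8.314×351) = 3.72 mol.
Isochoric: V stays 36.8 L; P/T = const ⇒ T₂ = 167 K, P₂ = 140 kPa.
W = 0 (no volume change).
ΔU = nCvΔT = 3.72×12.5×(167−351) = -8560 J.
Q = ΔU = -8560 J.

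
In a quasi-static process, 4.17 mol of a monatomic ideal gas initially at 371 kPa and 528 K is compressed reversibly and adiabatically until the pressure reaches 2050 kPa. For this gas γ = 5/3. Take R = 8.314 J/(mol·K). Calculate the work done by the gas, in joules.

V₁ = nRT₁/P₁ = 4.17×8.314×528/371 = 49.3 L.
Adiabatic: T₂/T₁ = (P₂/P₁)^((γ−1)/γ) ⇒ T₂ = 528×(5.53)^0.400 = 1050 K; V₂ = 17.7 L.
ΔU = nCvΔT = 4.17×12.5×(1050−528) = 26900 J.
Q = 0 for an adiabatic process, so W = −ΔU = -26900 J.

-26900 J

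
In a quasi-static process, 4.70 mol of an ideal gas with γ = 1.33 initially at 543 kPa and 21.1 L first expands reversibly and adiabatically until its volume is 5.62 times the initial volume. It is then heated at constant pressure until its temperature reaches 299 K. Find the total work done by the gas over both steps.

20300 J

T₁ = P₁V₁/(nR) = 543×21.1/(4.70×8.314) = 293 K.
Step 1 — Adiabatic: TV^(γ−1) = const ⇒ T₂ = 293×(0.178)^0.330 = 166 K; PV^γ = const ⇒ P₂ = 54.7 kPa.
ΔU = nCvΔT = 4.70×25.2×(166−293) = -15100 J.
Q = 0 for an adiabatic process, so W = −ΔU = 15100 J.
State after step 1: P = 54.7 kPa, V = 119 L, T = 166 K.
Step 2 — Isobaric: P stays 54.7 kPa; V/T = const ⇒ T₂ = 299 K, V₂ = 214 L.
W = PΔV = 54.7×(214−119) kPa·L = 5200 J.
ΔU = nCvΔT = 4.70×25.2×(299−166) = 15800 J.
Q = ΔU + W = nCpΔT = 21000 J.
Net over both steps: W = 20300 J, Q = 21000 J, ΔU = 686 J.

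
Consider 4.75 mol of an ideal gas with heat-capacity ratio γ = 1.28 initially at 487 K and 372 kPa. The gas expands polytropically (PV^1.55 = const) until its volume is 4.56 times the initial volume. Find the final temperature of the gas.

V₁ = nRT₁/P₁ = 4.75×8.314×487/372 = 51.7 L.
Polytropic n=1.55: T₂ = T₁(V₁/V₂)^(n−1) = 487×(0.219)^0.55 = 211 K; P₂ = P₁(V₁/V₂)^n = 35.4 kPa.

211 K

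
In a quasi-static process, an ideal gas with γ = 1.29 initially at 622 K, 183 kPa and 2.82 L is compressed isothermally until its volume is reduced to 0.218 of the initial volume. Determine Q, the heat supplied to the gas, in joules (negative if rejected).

-786 J

n = P₁V₁/(RT₁) = 183×2.82/(8.314×622) = 0.0998 mol.
Isothermal: T stays 622 K; PV = const ⇒ V₂ = 0.615 L, P₂ = 839 kPa.
ΔU = 0 (ideal gas, T constant).
W = nRT ln(V₂/V₁) = 0.0998×8.314×622×ln(0.218) = -786 J.
Q = ΔU + W = -786 J.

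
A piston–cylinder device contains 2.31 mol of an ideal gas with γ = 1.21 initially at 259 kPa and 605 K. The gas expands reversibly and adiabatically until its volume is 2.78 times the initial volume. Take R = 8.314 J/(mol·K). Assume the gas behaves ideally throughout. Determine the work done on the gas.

V₁ = nRT₁/P₁ = 2.31×8.314×605/259 = 44.9 L.
Adiabatic: TV^(γ−1) = const ⇒ T₂ = 605×(0.360)^0.210 = 488 K; PV^γ = const ⇒ P₂ = 75.2 kPa.
ΔU = nCvΔT = 2.31×39.6×(488−605) = -10700 J.
Q = 0 for an adiabatic process, so W = −ΔU = 10700 J.
Work done on the gas = −W_by = -10700 J.

-10700 J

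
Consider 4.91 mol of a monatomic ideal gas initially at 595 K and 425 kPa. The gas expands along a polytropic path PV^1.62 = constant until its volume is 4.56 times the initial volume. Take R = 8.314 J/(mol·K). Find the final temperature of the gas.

232 K

V₁ = nRT₁/P₁ = 4.91×8.314×595/425 = 57.2 L.
Polytropic n=1.62: T₂ = T₁(V₁/V₂)^(n−1) = 595×(0.219)^0.62 = 232 K; P₂ = P₁(V₁/V₂)^n = 36.4 kPa.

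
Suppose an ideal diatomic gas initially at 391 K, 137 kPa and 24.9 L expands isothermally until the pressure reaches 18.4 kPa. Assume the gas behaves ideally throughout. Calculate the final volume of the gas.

Isothermal: T stays 391 K; PV = const ⇒ V₂ = 185 L, P₂ = 18.4 kPa.

185 L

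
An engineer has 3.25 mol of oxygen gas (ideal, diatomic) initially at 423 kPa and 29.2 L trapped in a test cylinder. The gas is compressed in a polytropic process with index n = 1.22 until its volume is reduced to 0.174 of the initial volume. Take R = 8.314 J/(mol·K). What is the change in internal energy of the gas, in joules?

T₁ = P₁V₁/(nR) = 423×29.2/(3.25×8.314) = 457 K.
Polytropic n=1.22: T₂ = T₁(V₁/V₂)^(n−1) = 457×(5.75)^0.22 = 672 K; P₂ = P₁(V₁/V₂)^n = 3570 kPa.
For an ideal gas ΔU = nCvΔT with Cv = (5/2)R = 20.8 J/(mol·K).
ΔU = 3.25×20.8×(672−457) = 14500 J.

14500 J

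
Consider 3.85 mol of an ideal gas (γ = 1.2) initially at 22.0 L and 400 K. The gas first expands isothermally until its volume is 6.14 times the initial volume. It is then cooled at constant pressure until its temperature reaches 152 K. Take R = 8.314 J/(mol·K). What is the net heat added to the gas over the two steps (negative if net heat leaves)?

P₁ = nRT₁/V₁ = 3.85×8.314×400/22.0 = 582 kPa.
Step 1 — Isothermal: T stays 400 K; PV = const ⇒ V₂ = 135 L, P₂ = 94.8 kPa.
ΔU = 0 (ideal gas, T constant).
W = nRT ln(V₂/V₁) = 3.85×8.314×400×ln(6.14) = 23200 J.
Q = ΔU + W = 23200 J.
State after step 1: P = 94.8 kPa, V = 135 L, T = 400 K.
Step 2 — Isobaric: P stays 94.8 kPa; V/T = const ⇒ T₂ = 152 K, V₂ = 51.3 L.
W = PΔV = 94.8×(51.3−135) kPa·L = -7940 J.
ΔU = nCvΔT = 3.85×41.6×(152−400) = -39700 J.
Q = ΔU + W = nCpΔT = -47600 J.
Net over both steps: W = 15300 J, Q = -24400 J, ΔU = -39700 J.

-24400 J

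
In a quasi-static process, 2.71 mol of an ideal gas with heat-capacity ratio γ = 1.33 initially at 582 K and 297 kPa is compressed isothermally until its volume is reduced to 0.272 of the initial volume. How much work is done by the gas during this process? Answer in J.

-17100 J

V₁ = nRT₁/P₁ = 2.71×8.314×582/297 = 44.2 L.
Isothermal: T stays 582 K; PV = const ⇒ V₂ = 12.0 L, P₂ = 1090 kPa.
W = nRT ln(V₂/V₁) = 2.71×8.314×582×ln(0.272) = -17100 J.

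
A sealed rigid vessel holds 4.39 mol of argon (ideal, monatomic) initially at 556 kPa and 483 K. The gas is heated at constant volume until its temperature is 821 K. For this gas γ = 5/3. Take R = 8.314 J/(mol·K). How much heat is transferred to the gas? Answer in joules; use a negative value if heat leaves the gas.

V₁ = nRT₁/P₁ = 4.39×8.314×483/556 = 31.7 L.
Isochoric: V stays 31.7 L; P/T = const ⇒ T₂ = 821 K, P₂ = 945 kPa.
W = 0 (no volume change).
ΔU = nCvΔT = 4.39×12.5×(821−483) = 18500 J.
Q = ΔU = 18500 J.

18500 J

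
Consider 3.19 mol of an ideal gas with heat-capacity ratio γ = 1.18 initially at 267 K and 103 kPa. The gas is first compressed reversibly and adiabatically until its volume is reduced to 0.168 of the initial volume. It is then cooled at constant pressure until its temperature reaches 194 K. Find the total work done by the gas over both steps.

V₁ = nRT₁/P₁ = 3.19×8.314×267/103 = 68.8 L.
Step 1 — Adiabatic: TV^(γ−1) = const ⇒ T₂ = 267×(5.95)^0.180 = 368 K; PV^γ = const ⇒ P₂ = 845 kPa.
ΔU = nCvΔT = 3.19×46.2×(368−267) = 14900 J.
Q = 0 for an adiabatic process, so W = −ΔU = -14900 J.
State after step 1: P = 845 kPa, V = 11.6 L, T = 368 K.
Step 2 — Isobaric: P stays 845 kPa; V/T = const ⇒ T₂ = 194 K, V₂ = 6.09 L.
W = PΔV = 845×(6.09−11.6) kPa·L = -4620 J.
ΔU = nCvΔT = 3.19×46.2×(194−368) = -25700 J.
Q = ΔU + W = nCpΔT = -30300 J.
Net over both steps: W = -19500 J, Q = -30300 J, ΔU = -10800 J.

-19500 J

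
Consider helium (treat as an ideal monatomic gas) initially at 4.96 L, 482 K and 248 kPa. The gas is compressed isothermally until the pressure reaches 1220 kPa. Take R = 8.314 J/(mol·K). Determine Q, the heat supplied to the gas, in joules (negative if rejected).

n = P₁V₁/(RT₁) = 248×4.96/(8.314×482) = 0.307 mol.
Isothermal: T stays 482 K; PV = const ⇒ V₂ = 1.01 L, P₂ = 1220 kPa.
ΔU = 0 (ideal gas, T constant).
W = nRT ln(V₂/V₁) = 0.307×8.314×482×ln(0.203) = -1960 J.
Q = ΔU + W = -1960 J.

-1960 J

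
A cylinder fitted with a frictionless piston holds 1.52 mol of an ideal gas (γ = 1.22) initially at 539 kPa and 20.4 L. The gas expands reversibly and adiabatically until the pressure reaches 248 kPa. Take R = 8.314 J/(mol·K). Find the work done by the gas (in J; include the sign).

6530 J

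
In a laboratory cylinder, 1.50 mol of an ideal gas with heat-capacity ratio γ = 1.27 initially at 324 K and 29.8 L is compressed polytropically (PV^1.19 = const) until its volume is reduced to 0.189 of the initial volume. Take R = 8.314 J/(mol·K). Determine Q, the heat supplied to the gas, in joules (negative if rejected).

-2350 J

P₁ = nRT₁/V₁ = 1.50×8.314×324/29.8 = 136 kPa.
Polytropic n=1.19: T₂ = T₁(V₁/V₂)^(n−1) = 324×(5.29)^0.19 = 445 K; P₂ = P₁(V₁/V₂)^n = 985 kPa.
W = (P₁V₁−P₂V₂)/(n−1) = (136×29.8−985×5.63)/0.19 = -7920 J.
ΔU = nCvΔT = 1.50×30.8×(445−324) = 5570 J.
Q = ΔU + W = -2350 J.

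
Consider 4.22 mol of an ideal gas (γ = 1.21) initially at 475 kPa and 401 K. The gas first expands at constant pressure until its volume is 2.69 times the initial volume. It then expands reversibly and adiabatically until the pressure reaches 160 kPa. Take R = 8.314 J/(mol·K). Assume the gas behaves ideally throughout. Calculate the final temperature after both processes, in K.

V₁ = nRT₁/P₁ = 4.22×8.314×401/475 = 29.6 L.
Step 1 — Isobaric: P stays 475 kPa; V/T = const ⇒ T₂ = 1080 K, V₂ = 79.7 L.
W = PΔV = 475×(79.7−29.6) kPa·L = 23800 J.
ΔU = nCvΔT = 4.22×39.6×(1080−401) = 113000 J.
Q = ΔU + W = nCpΔT = 137000 J.
State after step 1: P = 475 kPa, V = 79.7 L, T = 1080 K.
Step 2 — Adiabatic: T₂/T₁ = (P₂/P₁)^((γ−1)/γ) ⇒ T₂ = 1080×(0.337)^0.174 = 893 K; V₂ = 196 L.
ΔU = nCvΔT = 4.22×39.6×(893−1080) = -31000 J.
Q = 0 for an adiabatic process, so W = −ΔU = 31000 J.
Net over both steps: W = 54800 J, Q = 137000 J, ΔU = 82200 J.

893 K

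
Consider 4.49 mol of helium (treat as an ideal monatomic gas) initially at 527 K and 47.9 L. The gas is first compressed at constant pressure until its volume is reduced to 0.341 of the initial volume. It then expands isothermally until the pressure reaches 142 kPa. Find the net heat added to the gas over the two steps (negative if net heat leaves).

-25300 J

P₁ = nRT₁/V₁ = 4.49×8.314×527/47.9 = 411 kPa.
Step 1 — Isobaric: P stays 411 kPa; V/T = const ⇒ T₂ = 180 K, V₂ = 16.3 L.
W = PΔV = 411×(16.3−47.9) kPa·L = -13000 J.
ΔU = nCvΔT = 4.49×12.5×(180−527) = -19400 J.
Q = ΔU + W = nCpΔT = -32400 J.
State after step 1: P = 411 kPa, V = 16.3 L, T = 180 K.
Step 2 — Isothermal: T stays 180 K; PV = const ⇒ V₂ = 47.2 L, P₂ = 142 kPa.
ΔU = 0 (ideal gas, T constant).
W = nRT ln(V₂/V₁) = 4.49×8.314×180×ln(2.89) = 7120 J.
Q = ΔU + W = 7120 J.
Net over both steps: W = -5840 J, Q = -25300 J, ΔU = -19400 J.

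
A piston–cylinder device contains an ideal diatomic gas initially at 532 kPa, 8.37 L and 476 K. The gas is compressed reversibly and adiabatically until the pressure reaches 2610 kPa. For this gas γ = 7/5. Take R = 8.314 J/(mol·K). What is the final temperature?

Adiabatic: T₂/T₁ = (P₂/P₁)^((γ−1)/γ) ⇒ T₂ = 476×(4.91)^0.286 = 750 K; V₂ = 2.69 L.

750 K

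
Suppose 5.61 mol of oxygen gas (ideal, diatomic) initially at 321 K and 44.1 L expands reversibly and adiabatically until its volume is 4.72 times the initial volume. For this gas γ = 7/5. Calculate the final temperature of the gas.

P₁ = nRT₁/V₁ = 5.61×8.314×321/44.1 = 339 kPa.
Adiabatic: TV^(γ−1) = const ⇒ T₂ = 321×(0.212)^0.400 = 173 K; PV^γ = const ⇒ P₂ = 38.7 kPa.

173 K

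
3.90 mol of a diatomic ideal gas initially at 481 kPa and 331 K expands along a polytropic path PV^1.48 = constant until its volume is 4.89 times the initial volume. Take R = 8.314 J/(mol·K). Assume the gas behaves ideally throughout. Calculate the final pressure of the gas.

V₁ = nRT₁/P₁ = 3.90×8.314×331/481 = 22.3 L.
Polytropic n=1.48: T₂ = T₁(V₁/V₂)^(n−1) = 331×(0.204)^0.48 = 155 K; P₂ = P₁(V₁/V₂)^n = 45.9 kPa.

45.9 kPa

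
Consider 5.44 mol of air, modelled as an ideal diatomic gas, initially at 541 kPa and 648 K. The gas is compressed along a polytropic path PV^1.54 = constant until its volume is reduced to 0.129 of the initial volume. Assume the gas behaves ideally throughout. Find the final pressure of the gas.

V₁ = nRT₁/P₁ = 5.44×8.314×648/541 = 54.2 L.
Polytropic n=1.54: T₂ = T₁(V₁/V₂)^(n−1) = 648×(7.75)^0.54 = 1960 K; P₂ = P₁(V₁/V₂)^n = 12700 kPa.

12700 kPa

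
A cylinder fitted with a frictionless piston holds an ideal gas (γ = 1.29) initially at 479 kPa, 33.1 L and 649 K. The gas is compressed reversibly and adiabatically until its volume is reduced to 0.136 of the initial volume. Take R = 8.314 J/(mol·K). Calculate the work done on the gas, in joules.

42800 J

n = P₁V₁/(RT₁) = 479×33.1/(8.314×649) = 2.94 mol.
Adiabatic: TV^(γ−1) = const ⇒ T₂ = 649×(7.35)^0.290 = 1160 K; PV^γ = const ⇒ P₂ = 6280 kPa.
ΔU = nCvΔT = 2.94×28.7×(1160−649) = 42800 J.
Q = 0 for an adiabatic process, so W = −ΔU = -42800 J.
Work done on the gas = −W_by = 42800 J.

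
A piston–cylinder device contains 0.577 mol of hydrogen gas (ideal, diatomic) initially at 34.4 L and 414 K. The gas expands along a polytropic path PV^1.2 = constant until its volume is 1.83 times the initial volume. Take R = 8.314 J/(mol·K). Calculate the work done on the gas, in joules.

-1130 J

P₁ = nRT₁/V₁ = 0.577×8.314×414/34.4 = 57.7 kPa.
Polytropic n=1.2: T₂ = T₁(V₁/V₂)^(n−1) = 414×(0.546)^0.20 = 367 K; P₂ = P₁(V₁/V₂)^n = 28.0 kPa.
W = (P₁V₁−P₂V₂)/(n−1) = (57.7×34.4−28.0×63.0)/0.20 = 1130 J.
Work done on the gas = −W_by = -1130 J.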